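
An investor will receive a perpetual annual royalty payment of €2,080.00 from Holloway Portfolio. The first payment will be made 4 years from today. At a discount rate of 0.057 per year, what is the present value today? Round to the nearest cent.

Value at end of year 3: C / r = €2,080.00 / 0.057 = €36,491.2281
Discount to today: PV = €36,491.2281 / (1 + 0.057)^3 = €36,491.2281 / 1.180932 = €30,900.36

€30900.36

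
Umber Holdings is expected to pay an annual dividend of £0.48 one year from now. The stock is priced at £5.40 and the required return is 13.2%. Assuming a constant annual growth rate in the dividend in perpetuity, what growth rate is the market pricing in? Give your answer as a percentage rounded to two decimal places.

P = D₁/(r−g) ⇒ g = r − D₁/P = 0.132 − £0.48/£5.40 = 0.043111

4.31%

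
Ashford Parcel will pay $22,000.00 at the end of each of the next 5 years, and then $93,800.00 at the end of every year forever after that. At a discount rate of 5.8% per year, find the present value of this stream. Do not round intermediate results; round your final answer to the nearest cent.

PV of 5-year annuity: $22,000.00 × [1 − (1+0.058)^−5] / 0.058 = 93178.39868
Perpetuity value at year 5: $93,800.00 / 0.058 = 1617241.37931
PV of perpetuity: 1617241.37931 / (1+0.058)^5 = 1219962.57041
Total PV = 93178.39868 + 1219962.57041 = 1313140.96909

$1313140.97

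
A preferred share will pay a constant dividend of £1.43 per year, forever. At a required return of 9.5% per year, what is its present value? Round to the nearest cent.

Level perpetuity: PV = C / r = £1.43 / 0.095 = £15.05

£15.05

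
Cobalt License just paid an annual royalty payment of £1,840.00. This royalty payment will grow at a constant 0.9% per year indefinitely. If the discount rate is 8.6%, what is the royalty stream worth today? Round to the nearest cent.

£24111.17

D₁ = D₀ × (1 + g) = £1,840.00 × 1.009 = £1,856.5600
Growing perpetuity: P = D₁ / (r − g) = £1,856.5600 / (0.086 − 0.009) = £24,111.17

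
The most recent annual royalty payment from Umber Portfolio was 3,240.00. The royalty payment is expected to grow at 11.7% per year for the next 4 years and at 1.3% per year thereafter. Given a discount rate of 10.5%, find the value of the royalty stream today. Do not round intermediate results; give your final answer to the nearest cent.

50566.03

D_1 = 3619.08000
D_2 = 4042.51236
D_3 = 4515.48631
D_4 = 5043.79820
Terminal value at year 4: TV = D_4×(1+g_2)/(r−g_2) = 5109.36758/0.092 = 55536.60414
P_0 = D_1/(1+r)^1 + D_2/(1+r)^2 + D_3/(1+r)^3 + D_4/(1+r)^4 + TV/(1+r)^4
    = 3275.18552 + 3310.75315 + 3346.70703 + 3383.05136 + 37250.33721 = 50566.03426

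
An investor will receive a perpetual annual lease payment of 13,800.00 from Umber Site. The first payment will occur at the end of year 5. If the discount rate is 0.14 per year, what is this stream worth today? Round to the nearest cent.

58362.20

Value at end of year 4: C / r = 13,800.00 / 0.14 = 98,571.4286
Discount to today: PV = 98,571.4286 / (1 + 0.14)^4 = 98,571.4286 / 1.688960 = 58,362.20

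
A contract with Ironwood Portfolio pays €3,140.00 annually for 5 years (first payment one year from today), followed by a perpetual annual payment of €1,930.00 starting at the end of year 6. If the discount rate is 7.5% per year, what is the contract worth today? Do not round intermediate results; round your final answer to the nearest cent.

PV of 5-year annuity: €3,140.00 × [1 − (1+0.075)^−5] / 0.075 = 12704.07859
Perpetuity value at year 5: €1,930.00 / 0.075 = 25733.33333
PV of perpetuity: 25733.33333 / (1+0.075)^5 = 17924.77547
Total PV = 12704.07859 + 17924.77547 = 30628.85406

€30628.85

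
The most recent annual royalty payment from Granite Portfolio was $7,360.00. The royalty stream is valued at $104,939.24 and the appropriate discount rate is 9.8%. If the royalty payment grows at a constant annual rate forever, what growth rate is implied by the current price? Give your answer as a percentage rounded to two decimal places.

2.60%

P = D₀(1+g)/(r−g) ⇒ P(r−g) = D₀(1+g) ⇒ g(P+D₀) = P·r − D₀
g = (P·r − D₀)/(P + D₀) = ($104,939.24×0.098 − $7,360.00) / ($104,939.24 + $7,360.00) = 0.026038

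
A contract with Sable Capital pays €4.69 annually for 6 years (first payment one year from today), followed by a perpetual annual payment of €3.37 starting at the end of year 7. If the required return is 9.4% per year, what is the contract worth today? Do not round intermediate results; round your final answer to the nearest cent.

€41.70

PV of 6-year annuity: €4.69 × [1 − (1+0.094)^−6] / 0.094 = 20.79040
Perpetuity value at year 6: €3.37 / 0.094 = 35.85106
PV of perpetuity: 35.85106 / (1+0.094)^6 = 20.91212
Total PV = 20.79040 + 20.91212 = 41.70252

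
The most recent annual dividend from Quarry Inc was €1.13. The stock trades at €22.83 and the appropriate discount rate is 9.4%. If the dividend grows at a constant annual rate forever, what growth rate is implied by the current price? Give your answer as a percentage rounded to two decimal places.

P = D₀(1+g)/(r−g) ⇒ P(r−g) = D₀(1+g) ⇒ g(P+D₀) = P·r − D₀
g = (P·r − D₀)/(P + D₀) = (€22.83×0.094 − €1.13) / (€22.83 + €1.13) = 0.042405

4.24%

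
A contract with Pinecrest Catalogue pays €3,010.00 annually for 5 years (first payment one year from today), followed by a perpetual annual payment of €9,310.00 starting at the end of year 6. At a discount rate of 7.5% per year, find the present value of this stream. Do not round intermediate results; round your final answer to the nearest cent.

PV of 5-year annuity: €3,010.00 × [1 − (1+0.075)^−5] / 0.075 = 12178.11356
Perpetuity value at year 5: €9,310.00 / 0.075 = 124133.33333
PV of perpetuity: 124133.33333 / (1+0.075)^5 = 86466.14490
Total PV = 12178.11356 + 86466.14490 = 98644.25845

€98644.26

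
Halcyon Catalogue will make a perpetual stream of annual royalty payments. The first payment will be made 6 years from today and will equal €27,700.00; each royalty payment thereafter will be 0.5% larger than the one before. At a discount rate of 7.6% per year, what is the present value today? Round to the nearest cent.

Value at end of year 5: C₁ / (r − g) = €27,700.00 / (0.076 − 0.005) = €390,140.8451
Discount to today: PV = €390,140.8451 / (1 + 0.076)^5 = €390,140.8451 / 1.442319 = €270,495.51

€270495.51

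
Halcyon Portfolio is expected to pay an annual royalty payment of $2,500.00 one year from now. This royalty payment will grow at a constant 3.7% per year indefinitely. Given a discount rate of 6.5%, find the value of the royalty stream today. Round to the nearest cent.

$89285.71

Growing perpetuity: P = D₁ / (r − g) = $2,500.0000 / (0.065 − 0.037) = $89,285.71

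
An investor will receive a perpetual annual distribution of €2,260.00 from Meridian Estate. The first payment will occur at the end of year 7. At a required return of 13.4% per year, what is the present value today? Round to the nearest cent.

Value at end of year 6: C / r = €2,260.00 / 0.134 = €16,865.6716
Discount to today: PV = €16,865.6716 / (1 + 0.134)^6 = €16,865.6716 / 2.126563 = €7,930.95

€7930.95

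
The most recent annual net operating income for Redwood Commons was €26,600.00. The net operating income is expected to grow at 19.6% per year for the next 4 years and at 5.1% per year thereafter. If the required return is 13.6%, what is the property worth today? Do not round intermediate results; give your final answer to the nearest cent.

€525299.95

D_1 = 31813.60000
D_2 = 38049.06560
D_3 = 45506.68246
D_4 = 54425.99222
Terminal value at year 4: TV = D_4×(1+g_2)/(r−g_2) = 57201.71782/0.085 = 672961.38615
P_0 = D_1/(1+r)^1 + D_2/(1+r)^2 + D_3/(1+r)^3 + D_4/(1+r)^4 + TV/(1+r)^4
    = 28004.92958 + 29484.06318 + 31041.32004 + 32680.82638 + 404088.80618 = 525299.94536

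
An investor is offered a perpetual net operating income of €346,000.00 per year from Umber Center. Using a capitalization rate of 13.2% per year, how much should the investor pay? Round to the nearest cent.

Level perpetuity: PV = C / r = €346,000.00 / 0.132 = €2,621,212.12

€2621212.12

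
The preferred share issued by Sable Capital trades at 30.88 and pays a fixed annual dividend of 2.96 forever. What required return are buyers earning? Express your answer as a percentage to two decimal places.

9.59%

P = C/r ⇒ r = C/P = 2.96/30.88 = 0.095855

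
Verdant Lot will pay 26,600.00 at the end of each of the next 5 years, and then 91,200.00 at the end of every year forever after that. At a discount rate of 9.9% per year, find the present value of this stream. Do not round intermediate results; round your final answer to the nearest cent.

675700.41

PV of 5-year annuity: 26,600.00 × [1 − (1+0.099)^−5] / 0.099 = 101093.05645
Perpetuity value at year 5: 91,200.00 / 0.099 = 921212.12121
PV of perpetuity: 921212.12121 / (1+0.099)^5 = 574607.35623
Total PV = 101093.05645 + 574607.35623 = 675700.41269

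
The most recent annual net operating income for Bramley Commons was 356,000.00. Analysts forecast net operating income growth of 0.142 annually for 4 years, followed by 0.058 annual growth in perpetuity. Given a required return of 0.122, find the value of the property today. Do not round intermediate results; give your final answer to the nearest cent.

7804694.77

D_1 = 406552.00000
D_2 = 464282.38400
D_3 = 530210.48253
D_4 = 605500.37105
Terminal value at year 4: TV = D_4×(1+g_2)/(r−g_2) = 640619.39257/0.064 = 10009678.00887
P_0 = D_1/(1+r)^1 + D_2/(1+r)^2 + D_3/(1+r)^3 + D_4/(1+r)^4 + TV/(1+r)^4
    = 362345.81105 + 368804.73816 + 375378.79767 + 382070.04183 + 6316095.37907 = 7804694.76779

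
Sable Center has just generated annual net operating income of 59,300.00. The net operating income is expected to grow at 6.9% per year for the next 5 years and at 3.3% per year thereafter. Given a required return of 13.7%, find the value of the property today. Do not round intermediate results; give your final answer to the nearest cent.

680079.35

D_1 = 63391.70000
D_2 = 67765.72730
D_3 = 72441.56248
D_4 = 77440.03030
D_5 = 82783.39239
Terminal value at year 5: TV = D_5×(1+g_2)/(r−g_2) = 85515.24433/0.104 = 822261.96475
P_0 = D_1/(1+r)^1 + D_2/(1+r)^2 + D_3/(1+r)^3 + D_4/(1+r)^4 + D_5/(1+r)^5 + TV/(1+r)^5
    = 55753.47405 + 52419.05344 + 49284.05288 + 46336.54576 + 43565.31875 + 432720.90646 = 680079.35136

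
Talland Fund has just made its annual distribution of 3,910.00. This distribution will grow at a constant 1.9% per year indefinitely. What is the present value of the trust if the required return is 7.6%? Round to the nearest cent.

69899.82

D₁ = D₀ × (1 + g) = 3,910.00 × 1.019 = 3,984.2900
Growing perpetuity: P = D₁ / (r − g) = 3,984.2900 / (0.076 − 0.019) = 69,899.82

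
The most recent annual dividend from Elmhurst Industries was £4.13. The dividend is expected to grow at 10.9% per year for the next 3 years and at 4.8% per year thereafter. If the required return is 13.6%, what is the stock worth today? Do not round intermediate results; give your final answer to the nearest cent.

D_1 = 4.58017
D_2 = 5.07941
D_3 = 5.63306
Terminal value at year 3: TV = D_3×(1+g_2)/(r−g_2) = 5.90345/0.088 = 67.08467
P_0 = D_1/(1+r)^1 + D_2/(1+r)^2 + D_3/(1+r)^3 + TV/(1+r)^3
    = 4.03184 + 3.93601 + 3.84246 + 45.76024 = 57.57056

£57.57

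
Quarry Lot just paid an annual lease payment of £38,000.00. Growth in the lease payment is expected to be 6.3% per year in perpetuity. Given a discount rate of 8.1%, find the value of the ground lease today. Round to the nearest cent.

D₁ = D₀ × (1 + g) = £38,000.00 × 1.063 = £40,394.0000
Growing perpetuity: P = D₁ / (r − g) = £40,394.0000 / (0.081 − 0.063) = £2,244,111.11

£2244111.11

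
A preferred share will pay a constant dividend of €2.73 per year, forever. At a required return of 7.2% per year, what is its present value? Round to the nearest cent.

Level perpetuity: PV = C / r = €2.73 / 0.072 = €37.92

€37.92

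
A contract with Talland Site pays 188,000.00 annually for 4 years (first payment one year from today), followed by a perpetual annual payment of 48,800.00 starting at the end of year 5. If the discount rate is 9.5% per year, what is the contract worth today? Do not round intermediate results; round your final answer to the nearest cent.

959747.98

PV of 4-year annuity: 188,000.00 × [1 − (1+0.095)^−4] / 0.095 = 602442.45079
Perpetuity value at year 4: 48,800.00 / 0.095 = 513684.21053
PV of perpetuity: 513684.21053 / (1+0.095)^4 = 357305.53181
Total PV = 602442.45079 + 357305.53181 = 959747.98260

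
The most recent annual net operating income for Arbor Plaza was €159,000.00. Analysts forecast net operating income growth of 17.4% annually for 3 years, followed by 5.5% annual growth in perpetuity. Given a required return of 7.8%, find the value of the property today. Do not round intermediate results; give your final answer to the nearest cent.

D_1 = 186666.00000
D_2 = 219145.88400
D_3 = 257277.26782
Terminal value at year 3: TV = D_3×(1+g_2)/(r−g_2) = 271427.51755/0.023 = 11801196.41504
P_0 = D_1/(1+r)^1 + D_2/(1+r)^2 + D_3/(1+r)^3 + TV/(1+r)^3
    = 173159.55473 + 188580.07166 + 205373.84428 + 9420408.94415 = 9987522.41483

€9987522.41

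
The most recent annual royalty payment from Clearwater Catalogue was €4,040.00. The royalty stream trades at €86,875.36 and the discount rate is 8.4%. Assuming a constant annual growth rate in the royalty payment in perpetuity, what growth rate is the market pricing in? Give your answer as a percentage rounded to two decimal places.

P = D₀(1+g)/(r−g) ⇒ P(r−g) = D₀(1+g) ⇒ g(P+D₀) = P·r − D₀
g = (P·r − D₀)/(P + D₀) = (€86,875.36×0.084 − €4,040.00) / (€86,875.36 + €4,040.00) = 0.035830

3.58%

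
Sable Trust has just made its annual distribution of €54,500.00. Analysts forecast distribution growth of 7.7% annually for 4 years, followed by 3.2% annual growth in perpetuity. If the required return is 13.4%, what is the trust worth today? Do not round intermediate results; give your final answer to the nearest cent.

€640576.77

D_1 = 58696.50000
D_2 = 63216.13050
D_3 = 68083.77255
D_4 = 73326.22303
Terminal value at year 4: TV = D_4×(1+g_2)/(r−g_2) = 75672.66217/0.102 = 741888.84482
P_0 = D_1/(1+r)^1 + D_2/(1+r)^2 + D_3/(1+r)^3 + D_4/(1+r)^4 + TV/(1+r)^4
    = 51760.58201 + 49158.85963 + 46687.91166 + 44341.16478 + 448628.25543 = 640576.77352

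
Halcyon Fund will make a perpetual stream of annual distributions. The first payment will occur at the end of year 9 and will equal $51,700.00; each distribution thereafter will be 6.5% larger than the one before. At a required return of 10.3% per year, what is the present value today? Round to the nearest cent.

Value at end of year 8: C₁ / (r − g) = $51,700.00 / (0.103 − 0.065) = $1,360,526.3158
Discount to today: PV = $1,360,526.3158 / (1 + 0.103)^8 = $1,360,526.3158 / 2.190807 = $621,016.08

$621016.08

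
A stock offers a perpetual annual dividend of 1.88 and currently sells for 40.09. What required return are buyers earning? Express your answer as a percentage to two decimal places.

P = C/r ⇒ r = C/P = 1.88/40.09 = 0.046894

4.69%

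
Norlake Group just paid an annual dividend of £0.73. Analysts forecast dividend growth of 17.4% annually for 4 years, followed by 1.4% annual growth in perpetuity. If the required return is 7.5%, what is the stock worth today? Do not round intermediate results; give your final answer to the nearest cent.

D_1 = 0.85702
D_2 = 1.00614
D_3 = 1.18121
D_4 = 1.38674
Terminal value at year 4: TV = D_4×(1+g_2)/(r−g_2) = 1.40616/0.061 = 23.05172
P_0 = D_1/(1+r)^1 + D_2/(1+r)^2 + D_3/(1+r)^3 + D_4/(1+r)^4 + TV/(1+r)^4
    = 0.79723 + 0.87065 + 0.95083 + 1.03839 + 17.26114 = 20.91824

£20.92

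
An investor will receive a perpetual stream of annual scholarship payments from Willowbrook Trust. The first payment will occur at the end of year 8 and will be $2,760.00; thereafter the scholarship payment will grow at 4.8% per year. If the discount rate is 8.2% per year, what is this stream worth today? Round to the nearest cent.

$46756.21

Value at end of year 7: C₁ / (r − g) = $2,760.00 / (0.082 − 0.048) = $81,176.4706
Discount to today: PV = $81,176.4706 / (1 + 0.082)^7 = $81,176.4706 / 1.736164 = $46,756.21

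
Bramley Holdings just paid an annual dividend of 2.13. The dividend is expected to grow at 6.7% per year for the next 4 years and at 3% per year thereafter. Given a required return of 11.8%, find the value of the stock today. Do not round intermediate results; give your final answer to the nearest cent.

D_1 = 2.27271
D_2 = 2.42498
D_3 = 2.58746
D_4 = 2.76081
Terminal value at year 4: TV = D_4×(1+g_2)/(r−g_2) = 2.84364/0.088 = 32.31408
P_0 = D_1/(1+r)^1 + D_2/(1+r)^2 + D_3/(1+r)^3 + D_4/(1+r)^4 + TV/(1+r)^4
    = 2.03284 + 1.94010 + 1.85160 + 1.76714 + 20.68353 = 28.27520

28.28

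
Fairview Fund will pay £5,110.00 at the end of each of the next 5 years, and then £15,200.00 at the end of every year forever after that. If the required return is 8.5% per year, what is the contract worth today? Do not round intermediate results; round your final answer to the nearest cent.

£139062.45

PV of 5-year annuity: £5,110.00 × [1 − (1+0.085)^−5] / 0.085 = 20136.68102
Perpetuity value at year 5: £15,200.00 / 0.085 = 178823.52941
PV of perpetuity: 178823.52941 / (1+0.085)^5 = 118925.76981
Total PV = 20136.68102 + 118925.76981 = 139062.45084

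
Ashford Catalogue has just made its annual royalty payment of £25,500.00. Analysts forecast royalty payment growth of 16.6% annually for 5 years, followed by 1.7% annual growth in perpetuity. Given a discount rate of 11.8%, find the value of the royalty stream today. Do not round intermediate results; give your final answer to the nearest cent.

£461721.02

D_1 = 29733.00000
D_2 = 34668.67800
D_3 = 40423.67855
D_4 = 47134.00919
D_5 = 54958.25471
Terminal value at year 5: TV = D_5×(1+g_2)/(r−g_2) = 55892.54504/0.101 = 553391.53507
P_0 = D_1/(1+r)^1 + D_2/(1+r)^2 + D_3/(1+r)^3 + D_4/(1+r)^4 + D_5/(1+r)^5 + TV/(1+r)^5
    = 26594.81216 + 27736.62879 + 28927.46795 + 30169.43437 + 31464.72315 + 316827.95484 = 461721.02126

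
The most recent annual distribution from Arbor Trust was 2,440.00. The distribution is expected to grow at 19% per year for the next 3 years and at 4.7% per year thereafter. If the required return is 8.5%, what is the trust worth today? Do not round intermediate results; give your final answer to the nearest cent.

D_1 = 2903.60000
D_2 = 3455.28400
D_3 = 4111.78796
Terminal value at year 3: TV = D_3×(1+g_2)/(r−g_2) = 4305.04199/0.038 = 113290.57879
P_0 = D_1/(1+r)^1 + D_2/(1+r)^2 + D_3/(1+r)^3 + TV/(1+r)^3
    = 2676.12903 + 2935.10926 + 3219.15209 + 88696.11161 = 97526.50200

97526.50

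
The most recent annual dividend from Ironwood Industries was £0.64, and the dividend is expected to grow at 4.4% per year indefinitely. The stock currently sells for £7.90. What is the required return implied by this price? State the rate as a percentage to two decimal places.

12.86%

D₁ = £0.64 × 1.044 = £0.6682
P = D₁/(r − g) ⇒ r = D₁/P + g = £0.6682/£7.90 + 0.044 = 0.084577 + 0.044 = 0.128577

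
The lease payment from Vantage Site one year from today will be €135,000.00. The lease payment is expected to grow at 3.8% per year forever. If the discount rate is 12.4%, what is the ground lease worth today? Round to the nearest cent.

€1569767.44

Growing perpetuity: P = D₁ / (r − g) = €135,000.0000 / (0.124 − 0.038) = €1,569,767.44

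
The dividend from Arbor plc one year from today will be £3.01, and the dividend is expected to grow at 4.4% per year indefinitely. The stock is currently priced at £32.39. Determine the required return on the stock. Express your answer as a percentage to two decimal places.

13.69%

P = D₁/(r − g) ⇒ r = D₁/P + g = £3.0100/£32.39 + 0.044 = 0.092930 + 0.044 = 0.136930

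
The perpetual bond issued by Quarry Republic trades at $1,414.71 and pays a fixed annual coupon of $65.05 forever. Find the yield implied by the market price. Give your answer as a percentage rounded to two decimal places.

P = C/r ⇒ r = C/P = $65.05/$1,414.71 = 0.045981

4.60%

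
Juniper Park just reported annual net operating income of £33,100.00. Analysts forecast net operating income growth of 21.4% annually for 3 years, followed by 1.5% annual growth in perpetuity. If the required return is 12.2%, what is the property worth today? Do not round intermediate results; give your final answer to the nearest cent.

£514222.37

D_1 = 40183.40000
D_2 = 48782.64760
D_3 = 59222.13419
Terminal value at year 3: TV = D_3×(1+g_2)/(r−g_2) = 60110.46620/0.107 = 561780.05794
P_0 = D_1/(1+r)^1 + D_2/(1+r)^2 + D_3/(1+r)^3 + TV/(1+r)^3
    = 35814.08200 + 38750.70904 + 41928.12903 + 397729.44831 = 514222.36838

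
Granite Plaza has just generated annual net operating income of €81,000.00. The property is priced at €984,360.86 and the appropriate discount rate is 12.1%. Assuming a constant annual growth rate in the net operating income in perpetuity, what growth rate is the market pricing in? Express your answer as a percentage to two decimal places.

3.58%

P = D₀(1+g)/(r−g) ⇒ P(r−g) = D₀(1+g) ⇒ g(P+D₀) = P·r − D₀
g = (P·r − D₀)/(P + D₀) = (€984,360.86×0.121 − €81,000.00) / (€984,360.86 + €81,000.00) = 0.035770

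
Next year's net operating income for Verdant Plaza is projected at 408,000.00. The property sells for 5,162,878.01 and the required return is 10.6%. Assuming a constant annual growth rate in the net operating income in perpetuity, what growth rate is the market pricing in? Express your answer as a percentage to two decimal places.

P = D₁/(r−g) ⇒ g = r − D₁/P = 0.106 − 408,000.00/5,162,878.01 = 0.026974

2.70%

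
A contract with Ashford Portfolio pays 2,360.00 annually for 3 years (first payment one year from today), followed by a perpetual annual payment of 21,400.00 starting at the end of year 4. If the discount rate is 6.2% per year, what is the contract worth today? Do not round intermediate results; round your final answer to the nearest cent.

294454.88

PV of 3-year annuity: 2,360.00 × [1 − (1+0.062)^−3] / 0.062 = 6285.03784
Perpetuity value at year 3: 21,400.00 / 0.062 = 345161.29032
PV of perpetuity: 345161.29032 / (1+0.062)^3 = 288169.84547
Total PV = 6285.03784 + 288169.84547 = 294454.88331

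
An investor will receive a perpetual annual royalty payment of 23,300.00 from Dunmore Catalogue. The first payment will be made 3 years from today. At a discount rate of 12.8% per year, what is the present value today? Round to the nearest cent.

143063.14

Value at end of year 2: C / r = 23,300.00 / 0.128 = 182,031.2500
Discount to today: PV = 182,031.2500 / (1 + 0.128)^2 = 182,031.2500 / 1.272384 = 143,063.14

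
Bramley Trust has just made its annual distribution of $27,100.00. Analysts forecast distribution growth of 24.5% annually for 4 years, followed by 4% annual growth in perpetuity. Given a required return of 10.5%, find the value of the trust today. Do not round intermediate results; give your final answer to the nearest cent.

D_1 = 33739.50000
D_2 = 42005.67750
D_3 = 52297.06849
D_4 = 65109.85027
Terminal value at year 4: TV = D_4×(1+g_2)/(r−g_2) = 67714.24428/0.065 = 1041757.60427
P_0 = D_1/(1+r)^1 + D_2/(1+r)^2 + D_3/(1+r)^3 + D_4/(1+r)^4 + TV/(1+r)^4
    = 30533.48416 + 34401.97989 + 38760.60178 + 43671.44726 + 698743.15609 = 846110.66918

$846110.67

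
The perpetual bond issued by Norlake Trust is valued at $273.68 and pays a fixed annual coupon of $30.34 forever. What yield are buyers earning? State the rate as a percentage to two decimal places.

P = C/r ⇒ r = C/P = $30.34/$273.68 = 0.110859

11.09%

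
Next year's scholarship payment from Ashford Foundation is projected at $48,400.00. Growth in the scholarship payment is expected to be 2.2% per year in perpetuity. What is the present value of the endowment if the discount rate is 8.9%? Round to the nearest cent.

$722388.06

Growing perpetuity: P = D₁ / (r − g) = $48,400.0000 / (0.089 − 0.022) = $722,388.06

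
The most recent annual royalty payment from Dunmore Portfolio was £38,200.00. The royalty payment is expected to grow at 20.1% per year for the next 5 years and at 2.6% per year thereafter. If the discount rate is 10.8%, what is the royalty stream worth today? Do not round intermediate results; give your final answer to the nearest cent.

£960003.87

D_1 = 45878.20000
D_2 = 55099.71820
D_3 = 66174.76156
D_4 = 79475.88863
D_5 = 95450.54225
Terminal value at year 5: TV = D_5×(1+g_2)/(r−g_2) = 97932.25634/0.082 = 1194295.80908
P_0 = D_1/(1+r)^1 + D_2/(1+r)^2 + D_3/(1+r)^3 + D_4/(1+r)^4 + D_5/(1+r)^5 + TV/(1+r)^5
    = 41406.31769 + 44881.75771 + 48648.90886 + 52732.25590 + 57158.33875 + 715176.28728 = 960003.86619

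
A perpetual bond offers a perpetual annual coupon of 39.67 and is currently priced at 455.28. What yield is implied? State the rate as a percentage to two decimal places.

8.71%

P = C/r ⇒ r = C/P = 39.67/455.28 = 0.087133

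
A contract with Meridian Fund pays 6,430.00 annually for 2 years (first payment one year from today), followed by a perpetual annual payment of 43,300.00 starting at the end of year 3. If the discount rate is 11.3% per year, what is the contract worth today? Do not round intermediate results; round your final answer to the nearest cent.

PV of 2-year annuity: 6,430.00 × [1 − (1+0.113)^−2] / 0.113 = 10967.81563
Perpetuity value at year 2: 43,300.00 / 0.113 = 383185.84071
PV of perpetuity: 383185.84071 / (1+0.113)^2 = 309327.92208
Total PV = 10967.81563 + 309327.92208 = 320295.73771

320295.74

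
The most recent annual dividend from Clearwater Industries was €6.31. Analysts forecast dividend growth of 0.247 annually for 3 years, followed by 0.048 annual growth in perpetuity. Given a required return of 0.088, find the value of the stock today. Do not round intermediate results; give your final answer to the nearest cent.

D_1 = 7.86857
D_2 = 9.81211
D_3 = 12.23570
Terminal value at year 3: TV = D_3×(1+g_2)/(r−g_2) = 12.82301/0.04 = 320.57527
P_0 = D_1/(1+r)^1 + D_2/(1+r)^2 + D_3/(1+r)^3 + TV/(1+r)^3
    = 7.23214 + 8.28904 + 9.50040 + 248.91056 = 273.93215

€273.93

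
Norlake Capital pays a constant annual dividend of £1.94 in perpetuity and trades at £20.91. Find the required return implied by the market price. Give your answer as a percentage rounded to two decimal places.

P = C/r ⇒ r = C/P = £1.94/£20.91 = 0.092779

9.28%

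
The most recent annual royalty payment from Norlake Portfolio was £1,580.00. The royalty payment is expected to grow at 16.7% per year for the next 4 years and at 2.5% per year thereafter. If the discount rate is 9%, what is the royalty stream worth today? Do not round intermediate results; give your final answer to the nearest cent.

D_1 = 1843.86000
D_2 = 2151.78462
D_3 = 2511.13265
D_4 = 2930.49180
Terminal value at year 4: TV = D_4×(1+g_2)/(r−g_2) = 3003.75410/0.065 = 46211.60153
P_0 = D_1/(1+r)^1 + D_2/(1+r)^2 + D_3/(1+r)^3 + D_4/(1+r)^4 + TV/(1+r)^4
    = 1691.61468 + 1811.11406 + 1939.05515 + 2076.03428 + 32737.46357 = 40255.28174

£40255.28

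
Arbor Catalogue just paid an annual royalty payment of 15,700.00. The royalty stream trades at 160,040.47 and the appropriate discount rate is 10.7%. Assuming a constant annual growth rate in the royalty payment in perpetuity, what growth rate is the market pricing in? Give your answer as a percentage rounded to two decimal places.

P = D₀(1+g)/(r−g) ⇒ P(r−g) = D₀(1+g) ⇒ g(P+D₀) = P·r − D₀
g = (P·r − D₀)/(P + D₀) = (160,040.47×0.107 − 15,700.00) / (160,040.47 + 15,700.00) = 0.008105

0.81%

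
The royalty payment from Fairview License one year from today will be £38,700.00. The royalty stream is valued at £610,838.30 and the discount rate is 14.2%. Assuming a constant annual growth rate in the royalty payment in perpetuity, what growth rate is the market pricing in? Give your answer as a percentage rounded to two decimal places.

P = D₁/(r−g) ⇒ g = r − D₁/P = 0.142 − £38,700.00/£610,838.30 = 0.078644

7.86%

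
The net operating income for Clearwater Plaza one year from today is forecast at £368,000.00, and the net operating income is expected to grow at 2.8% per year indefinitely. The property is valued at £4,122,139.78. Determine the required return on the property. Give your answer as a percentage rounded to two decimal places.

P = D₁/(r − g) ⇒ r = D₁/P + g = £368,000.0000/£4,122,139.78 + 0.028 = 0.089274 + 0.028 = 0.117274

11.73%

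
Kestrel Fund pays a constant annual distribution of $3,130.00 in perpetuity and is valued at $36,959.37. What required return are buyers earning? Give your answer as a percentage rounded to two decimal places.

P = C/r ⇒ r = C/P = $3,130.00/$36,959.37 = 0.084688

8.47%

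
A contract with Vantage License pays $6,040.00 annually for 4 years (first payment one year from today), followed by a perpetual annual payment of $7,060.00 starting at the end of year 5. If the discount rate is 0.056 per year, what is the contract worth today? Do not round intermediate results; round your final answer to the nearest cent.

$122504.41

PV of 4-year annuity: $6,040.00 × [1 − (1+0.056)^−4] / 0.056 = 21122.37133
Perpetuity value at year 4: $7,060.00 / 0.056 = 126071.42857
PV of perpetuity: 126071.42857 / (1+0.056)^4 = 101382.03427
Total PV = 21122.37133 + 101382.03427 = 122504.40560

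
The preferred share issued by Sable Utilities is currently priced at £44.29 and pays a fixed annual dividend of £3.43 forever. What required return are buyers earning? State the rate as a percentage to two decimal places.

P = C/r ⇒ r = C/P = £3.43/£44.29 = 0.077444

7.74%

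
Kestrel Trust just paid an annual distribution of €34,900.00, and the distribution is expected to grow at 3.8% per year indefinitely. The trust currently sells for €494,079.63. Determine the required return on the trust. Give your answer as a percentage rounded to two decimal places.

D₁ = €34,900.00 × 1.038 = €36,226.2000
P = D₁/(r − g) ⇒ r = D₁/P + g = €36,226.2000/€494,079.63 + 0.038 = 0.073321 + 0.038 = 0.111321

11.13%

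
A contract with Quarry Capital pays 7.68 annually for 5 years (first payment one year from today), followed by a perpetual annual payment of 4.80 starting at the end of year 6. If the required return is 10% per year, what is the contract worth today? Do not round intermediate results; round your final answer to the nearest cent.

PV of 5-year annuity: 7.68 × [1 − (1+0.1)^−5] / 0.1 = 29.11324
Perpetuity value at year 5: 4.80 / 0.1 = 48.00000
PV of perpetuity: 48.00000 / (1+0.1)^5 = 29.80422
Total PV = 29.11324 + 29.80422 = 58.91747

58.92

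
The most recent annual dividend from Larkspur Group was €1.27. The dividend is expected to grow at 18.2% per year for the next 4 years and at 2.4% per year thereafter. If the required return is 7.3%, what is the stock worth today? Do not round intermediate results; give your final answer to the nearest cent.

D_1 = 1.50114
D_2 = 1.77435
D_3 = 2.09728
D_4 = 2.47898
Terminal value at year 4: TV = D_4×(1+g_2)/(r−g_2) = 2.53848/0.049 = 51.80569
P_0 = D_1/(1+r)^1 + D_2/(1+r)^2 + D_3/(1+r)^3 + D_4/(1+r)^4 + TV/(1+r)^4
    = 1.39901 + 1.54113 + 1.69768 + 1.87014 + 39.08217 = 45.59013

€45.59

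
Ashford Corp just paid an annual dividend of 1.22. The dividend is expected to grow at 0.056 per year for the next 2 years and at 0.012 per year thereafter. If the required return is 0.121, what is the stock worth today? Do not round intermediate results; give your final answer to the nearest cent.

D_1 = 1.28832
D_2 = 1.36047
Terminal value at year 2: TV = D_2×(1+g_2)/(r−g_2) = 1.37679/0.109 = 12.63111
P_0 = D_1/(1+r)^1 + D_2/(1+r)^2 + TV/(1+r)^2
    = 1.14926 + 1.08262 + 10.05149 = 12.28337

12.28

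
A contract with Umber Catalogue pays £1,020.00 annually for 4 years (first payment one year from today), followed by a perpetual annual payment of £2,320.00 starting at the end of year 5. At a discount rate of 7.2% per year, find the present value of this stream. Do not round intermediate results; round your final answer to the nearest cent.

£27838.66

PV of 4-year annuity: £1,020.00 × [1 − (1+0.072)^−4] / 0.072 = 3439.41341
Perpetuity value at year 4: £2,320.00 / 0.072 = 32222.22222
PV of perpetuity: 32222.22222 / (1+0.072)^4 = 24399.24270
Total PV = 3439.41341 + 24399.24270 = 27838.65611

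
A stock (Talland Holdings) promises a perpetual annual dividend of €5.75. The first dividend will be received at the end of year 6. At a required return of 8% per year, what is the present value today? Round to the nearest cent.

Value at end of year 5: C / r = €5.75 / 0.08 = €71.8750
Discount to today: PV = €71.8750 / (1 + 0.08)^5 = €71.8750 / 1.469328 = €48.92

€48.92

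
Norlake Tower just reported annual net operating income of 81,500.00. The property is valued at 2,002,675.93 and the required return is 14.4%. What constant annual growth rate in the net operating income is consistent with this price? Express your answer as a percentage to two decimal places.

9.93%

P = D₀(1+g)/(r−g) ⇒ P(r−g) = D₀(1+g) ⇒ g(P+D₀) = P·r − D₀
g = (P·r − D₀)/(P + D₀) = (2,002,675.93×0.144 − 81,500.00) / (2,002,675.93 + 81,500.00) = 0.099265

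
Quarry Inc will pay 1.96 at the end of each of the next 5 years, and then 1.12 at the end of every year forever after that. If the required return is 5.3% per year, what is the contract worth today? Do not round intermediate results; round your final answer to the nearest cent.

PV of 5-year annuity: 1.96 × [1 − (1+0.053)^−5] / 0.053 = 8.41586
Perpetuity value at year 5: 1.12 / 0.053 = 21.13208
PV of perpetuity: 21.13208 / (1+0.053)^5 = 16.32301
Total PV = 8.41586 + 16.32301 = 24.73887

24.74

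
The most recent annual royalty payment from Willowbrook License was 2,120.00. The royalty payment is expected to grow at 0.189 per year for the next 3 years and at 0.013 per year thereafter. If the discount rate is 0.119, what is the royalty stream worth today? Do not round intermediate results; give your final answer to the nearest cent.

31494.36

D_1 = 2520.68000
D_2 = 2997.08852
D_3 = 3563.53825
Terminal value at year 3: TV = D_3×(1+g_2)/(r−g_2) = 3609.86425/0.106 = 34055.32309
P_0 = D_1/(1+r)^1 + D_2/(1+r)^2 + D_3/(1+r)^3 + TV/(1+r)^3
    = 2252.61841 + 2393.53288 + 2543.26237 + 24304.95074 = 31494.36440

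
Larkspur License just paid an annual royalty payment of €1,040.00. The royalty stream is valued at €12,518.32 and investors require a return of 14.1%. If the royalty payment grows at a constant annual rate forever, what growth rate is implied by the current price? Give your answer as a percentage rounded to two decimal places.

5.35%

P = D₀(1+g)/(r−g) ⇒ P(r−g) = D₀(1+g) ⇒ g(P+D₀) = P·r − D₀
g = (P·r − D₀)/(P + D₀) = (€12,518.32×0.141 − €1,040.00) / (€12,518.32 + €1,040.00) = 0.053479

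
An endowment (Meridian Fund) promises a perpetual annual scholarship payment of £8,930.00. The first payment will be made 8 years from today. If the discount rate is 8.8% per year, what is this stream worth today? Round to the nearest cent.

£56229.80

Value at end of year 7: C / r = £8,930.00 / 0.088 = £101,477.2727
Discount to today: PV = £101,477.2727 / (1 + 0.088)^7 = £101,477.2727 / 1.804689 = £56,229.80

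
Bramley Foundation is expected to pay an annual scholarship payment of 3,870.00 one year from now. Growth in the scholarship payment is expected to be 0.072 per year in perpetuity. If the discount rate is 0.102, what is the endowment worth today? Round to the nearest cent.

129000.00

Growing perpetuity: P = D₁ / (r − g) = 3,870.0000 / (0.102 − 0.072) = 129,000.00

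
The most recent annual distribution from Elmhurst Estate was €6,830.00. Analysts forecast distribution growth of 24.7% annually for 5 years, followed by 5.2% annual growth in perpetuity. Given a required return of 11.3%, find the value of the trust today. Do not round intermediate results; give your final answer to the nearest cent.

D_1 = 8517.01000
D_2 = 10620.71147
D_3 = 13244.02720
D_4 = 16515.30192
D_5 = 20594.58150
Terminal value at year 5: TV = D_5×(1+g_2)/(r−g_2) = 21665.49973/0.061 = 355172.12680
P_0 = D_1/(1+r)^1 + D_2/(1+r)^2 + D_3/(1+r)^3 + D_4/(1+r)^4 + D_5/(1+r)^5 + TV/(1+r)^5
    = 7652.30009 + 8573.60127 + 9605.82281 + 10762.31899 + 12058.05192 + 207951.97731 = 256604.07238

€256604.07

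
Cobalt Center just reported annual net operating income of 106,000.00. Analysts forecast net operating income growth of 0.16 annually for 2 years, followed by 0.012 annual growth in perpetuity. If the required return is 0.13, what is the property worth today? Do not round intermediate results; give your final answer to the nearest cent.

1178512.67

D_1 = 122960.00000
D_2 = 142633.60000
Terminal value at year 2: TV = D_2×(1+g_2)/(r−g_2) = 144345.20320/0.118 = 1223264.43390
P_0 = D_1/(1+r)^1 + D_2/(1+r)^2 + TV/(1+r)^2
    = 108814.15929 + 111703.03078 + 957995.48430 = 1178512.67437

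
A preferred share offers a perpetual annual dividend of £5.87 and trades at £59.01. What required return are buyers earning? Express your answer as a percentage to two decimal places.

9.95%

P = C/r ⇒ r = C/P = £5.87/£59.01 = 0.099475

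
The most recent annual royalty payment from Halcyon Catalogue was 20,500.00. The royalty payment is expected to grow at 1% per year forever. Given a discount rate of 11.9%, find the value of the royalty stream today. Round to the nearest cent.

D₁ = D₀ × (1 + g) = 20,500.00 × 1.01 = 20,705.0000
Growing perpetuity: P = D₁ / (r − g) = 20,705.0000 / (0.119 − 0.01) = 189,954.13

189954.13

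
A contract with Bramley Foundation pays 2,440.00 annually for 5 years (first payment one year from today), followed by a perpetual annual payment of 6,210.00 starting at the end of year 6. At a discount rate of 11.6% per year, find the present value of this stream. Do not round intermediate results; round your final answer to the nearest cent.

39808.72

PV of 5-year annuity: 2,440.00 × [1 − (1+0.116)^−5] / 0.116 = 8883.51512
Perpetuity value at year 5: 6,210.00 / 0.116 = 53534.48276
PV of perpetuity: 53534.48276 / (1+0.116)^5 = 30925.20861
Total PV = 8883.51512 + 30925.20861 = 39808.72374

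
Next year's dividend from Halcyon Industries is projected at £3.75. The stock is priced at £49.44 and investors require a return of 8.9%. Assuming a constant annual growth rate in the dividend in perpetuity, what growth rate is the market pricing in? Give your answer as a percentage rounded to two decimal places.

P = D₁/(r−g) ⇒ g = r − D₁/P = 0.089 − £3.75/£49.44 = 0.013150

1.32%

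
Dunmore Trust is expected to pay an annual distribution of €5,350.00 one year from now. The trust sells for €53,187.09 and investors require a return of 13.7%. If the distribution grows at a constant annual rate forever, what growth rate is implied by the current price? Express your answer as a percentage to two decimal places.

3.64%

P = D₁/(r−g) ⇒ g = r − D₁/P = 0.137 − €5,350.00/€53,187.09 = 0.036412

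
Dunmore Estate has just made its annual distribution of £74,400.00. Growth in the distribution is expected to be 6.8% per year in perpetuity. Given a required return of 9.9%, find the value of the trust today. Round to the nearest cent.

D₁ = D₀ × (1 + g) = £74,400.00 × 1.068 = £79,459.2000
Growing perpetuity: P = D₁ / (r − g) = £79,459.2000 / (0.099 − 0.068) = £2,563,200.00

£2563200.00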